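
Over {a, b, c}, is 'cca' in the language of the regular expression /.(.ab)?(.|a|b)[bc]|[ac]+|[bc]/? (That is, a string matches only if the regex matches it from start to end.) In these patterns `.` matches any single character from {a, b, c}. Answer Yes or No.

Yes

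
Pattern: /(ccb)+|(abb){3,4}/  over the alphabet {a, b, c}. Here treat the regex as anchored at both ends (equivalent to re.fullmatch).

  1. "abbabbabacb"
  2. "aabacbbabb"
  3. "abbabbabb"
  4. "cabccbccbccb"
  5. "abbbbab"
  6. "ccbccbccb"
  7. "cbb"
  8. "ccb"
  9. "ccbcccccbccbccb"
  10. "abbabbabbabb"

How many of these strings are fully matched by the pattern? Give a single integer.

1 → no match
2 → no match
3 → match
4 → no match
5 → no match
6 → match
7 → no match
8 → match
9 → no match
10 → match
Total matched: 4

4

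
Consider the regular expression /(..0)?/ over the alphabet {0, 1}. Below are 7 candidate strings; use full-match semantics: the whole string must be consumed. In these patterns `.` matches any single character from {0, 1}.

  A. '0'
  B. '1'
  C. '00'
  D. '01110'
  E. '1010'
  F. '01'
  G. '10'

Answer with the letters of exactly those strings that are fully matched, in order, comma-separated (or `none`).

A. '0' → no match
B. '1' → no match
C. '00' → no match
D. '01110' → no match
E. '1010' → no match
F. '01' → no match
G. '10' → no match

none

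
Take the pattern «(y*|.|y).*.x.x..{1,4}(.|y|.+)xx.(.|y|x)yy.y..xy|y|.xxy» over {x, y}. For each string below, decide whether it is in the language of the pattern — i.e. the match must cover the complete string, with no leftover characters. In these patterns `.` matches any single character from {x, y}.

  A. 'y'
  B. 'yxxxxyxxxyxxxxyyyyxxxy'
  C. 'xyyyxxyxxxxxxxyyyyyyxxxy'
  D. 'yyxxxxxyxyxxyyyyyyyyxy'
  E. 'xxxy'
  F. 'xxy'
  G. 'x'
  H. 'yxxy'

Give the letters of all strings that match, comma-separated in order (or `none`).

A → match
B → match
C → match
D → match
E → match
F → no match
G → no match
H → match

A, B, C, D, E, H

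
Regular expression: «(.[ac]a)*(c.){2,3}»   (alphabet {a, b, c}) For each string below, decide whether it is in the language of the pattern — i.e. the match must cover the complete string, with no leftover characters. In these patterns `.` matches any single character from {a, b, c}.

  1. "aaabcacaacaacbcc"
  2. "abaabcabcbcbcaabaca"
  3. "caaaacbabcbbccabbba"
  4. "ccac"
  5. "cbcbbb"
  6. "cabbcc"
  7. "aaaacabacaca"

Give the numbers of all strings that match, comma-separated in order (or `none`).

1

1 → match
2 → no match
3 → no match
4. "ccac" → no match
5. "cbcbbb" → no match
6. "cabbcc" → no match
7. "aaaacabacaca" → no match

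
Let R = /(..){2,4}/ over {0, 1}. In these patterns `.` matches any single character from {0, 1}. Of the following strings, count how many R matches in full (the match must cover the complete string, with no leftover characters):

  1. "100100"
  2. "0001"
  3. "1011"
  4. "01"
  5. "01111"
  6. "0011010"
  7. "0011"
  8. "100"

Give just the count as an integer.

4

1 → match
2 → match
3 → match
4 → no match
5 → no match
6 → no match
7 → match
8 → no match
Total matched: 4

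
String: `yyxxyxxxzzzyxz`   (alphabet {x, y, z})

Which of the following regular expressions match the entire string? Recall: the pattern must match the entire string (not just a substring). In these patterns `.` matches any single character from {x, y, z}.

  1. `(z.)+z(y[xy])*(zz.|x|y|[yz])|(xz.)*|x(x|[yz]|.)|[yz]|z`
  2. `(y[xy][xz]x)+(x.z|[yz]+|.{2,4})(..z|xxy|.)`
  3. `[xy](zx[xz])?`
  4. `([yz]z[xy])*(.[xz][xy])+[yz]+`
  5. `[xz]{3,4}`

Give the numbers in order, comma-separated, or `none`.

2

1 → no match
2 → match
3 → no match
4 → no match
5 → no match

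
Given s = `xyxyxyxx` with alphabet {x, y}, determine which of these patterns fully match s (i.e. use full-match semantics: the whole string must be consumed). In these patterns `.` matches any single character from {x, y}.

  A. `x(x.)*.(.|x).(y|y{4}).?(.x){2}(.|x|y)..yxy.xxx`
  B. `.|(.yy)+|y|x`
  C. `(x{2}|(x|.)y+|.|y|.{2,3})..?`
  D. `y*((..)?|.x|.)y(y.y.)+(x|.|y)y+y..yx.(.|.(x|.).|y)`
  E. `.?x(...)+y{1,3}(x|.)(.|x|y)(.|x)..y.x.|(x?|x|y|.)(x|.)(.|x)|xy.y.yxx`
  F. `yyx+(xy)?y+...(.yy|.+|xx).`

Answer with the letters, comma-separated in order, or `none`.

A → no match — must end with `xxx`
B → no match
C → no match
D → no match
E → match
F → no match — must start with `yyx`

E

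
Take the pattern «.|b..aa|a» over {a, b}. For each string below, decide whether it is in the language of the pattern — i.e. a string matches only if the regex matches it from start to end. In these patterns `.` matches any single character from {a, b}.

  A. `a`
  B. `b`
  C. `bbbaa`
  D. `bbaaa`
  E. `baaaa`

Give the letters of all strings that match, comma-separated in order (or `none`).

A, B, C, D, E

A → match
B → match
C → match
D → match
E → match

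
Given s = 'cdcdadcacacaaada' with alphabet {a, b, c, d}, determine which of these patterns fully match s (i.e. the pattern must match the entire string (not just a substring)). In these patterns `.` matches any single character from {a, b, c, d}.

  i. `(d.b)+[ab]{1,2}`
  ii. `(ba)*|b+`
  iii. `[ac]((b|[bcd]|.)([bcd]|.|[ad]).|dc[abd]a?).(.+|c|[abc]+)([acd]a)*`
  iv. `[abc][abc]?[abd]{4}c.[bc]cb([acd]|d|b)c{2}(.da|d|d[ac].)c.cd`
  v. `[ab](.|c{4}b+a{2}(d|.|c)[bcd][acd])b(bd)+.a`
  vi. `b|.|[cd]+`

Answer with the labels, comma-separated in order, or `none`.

i → no match — must start with 'd'
ii → no match
iii → match
iv → no match — must end with 'cd'
v → no match
vi → no match

iii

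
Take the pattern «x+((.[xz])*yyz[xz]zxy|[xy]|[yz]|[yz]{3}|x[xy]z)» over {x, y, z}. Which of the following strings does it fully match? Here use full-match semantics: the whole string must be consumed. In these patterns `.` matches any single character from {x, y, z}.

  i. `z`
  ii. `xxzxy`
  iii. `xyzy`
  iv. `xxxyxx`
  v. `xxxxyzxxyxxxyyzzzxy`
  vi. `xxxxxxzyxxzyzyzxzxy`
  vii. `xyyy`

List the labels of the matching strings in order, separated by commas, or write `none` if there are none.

iii, v, vii

i. `z` → no match — must start with `x`
ii. `xxzxy` → no match
iii. `xyzy` → match
iv. `xxxyxx` → no match
v → match
vi → no match
vii. `xyyy` → match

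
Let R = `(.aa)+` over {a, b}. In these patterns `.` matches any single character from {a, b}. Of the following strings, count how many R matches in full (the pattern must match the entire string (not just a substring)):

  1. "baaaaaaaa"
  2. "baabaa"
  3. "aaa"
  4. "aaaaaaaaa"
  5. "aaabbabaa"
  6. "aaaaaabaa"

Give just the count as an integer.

1. "baaaaaaaa" → match
2. "baabaa" → match
3. "aaa" → match
4. "aaaaaaaaa" → match
5. "aaabbabaa" → no match
6. "aaaaaabaa" → match
Total matched: 5

5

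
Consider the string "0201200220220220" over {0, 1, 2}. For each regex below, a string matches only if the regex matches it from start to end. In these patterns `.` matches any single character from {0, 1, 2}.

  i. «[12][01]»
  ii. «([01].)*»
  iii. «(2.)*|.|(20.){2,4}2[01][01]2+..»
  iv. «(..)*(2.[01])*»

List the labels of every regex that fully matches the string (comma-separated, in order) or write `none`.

iv

i → no match
ii → no match
iii → no match
iv → match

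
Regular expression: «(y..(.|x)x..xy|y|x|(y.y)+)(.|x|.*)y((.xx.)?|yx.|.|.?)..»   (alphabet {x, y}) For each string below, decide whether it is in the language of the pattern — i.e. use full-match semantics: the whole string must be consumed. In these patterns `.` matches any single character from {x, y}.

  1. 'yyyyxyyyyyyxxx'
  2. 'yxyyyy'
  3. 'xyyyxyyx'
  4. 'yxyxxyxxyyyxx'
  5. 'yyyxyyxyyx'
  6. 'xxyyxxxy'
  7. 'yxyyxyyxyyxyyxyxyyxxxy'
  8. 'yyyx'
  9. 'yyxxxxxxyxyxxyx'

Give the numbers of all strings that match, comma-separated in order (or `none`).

1, 2, 3, 4, 5, 6, 7, 8

1 → match
2. 'yxyyyy' → match
3. 'xyyyxyyx' → match
4 → match
5. 'yyyxyyxyyx' → match
6. 'xxyyxxxy' → match
7 → match
8. 'yyyx' → match
9 → no match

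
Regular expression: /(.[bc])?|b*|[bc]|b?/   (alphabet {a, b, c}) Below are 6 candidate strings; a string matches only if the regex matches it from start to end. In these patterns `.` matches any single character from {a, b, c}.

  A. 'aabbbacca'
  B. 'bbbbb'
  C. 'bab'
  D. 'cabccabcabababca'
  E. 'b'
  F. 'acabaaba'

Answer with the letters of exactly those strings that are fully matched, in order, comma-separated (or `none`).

A → no match
B → match
C → no match
D → no match
E → match
F → no match

B, E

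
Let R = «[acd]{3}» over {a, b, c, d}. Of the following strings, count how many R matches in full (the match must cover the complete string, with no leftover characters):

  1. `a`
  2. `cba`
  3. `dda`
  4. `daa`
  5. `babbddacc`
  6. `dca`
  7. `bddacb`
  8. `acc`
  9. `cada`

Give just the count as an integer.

4

1 → no match
2 → no match
3 → match
4 → match
5 → no match
6 → match
7 → no match
8 → match
9 → no match
Total matched: 4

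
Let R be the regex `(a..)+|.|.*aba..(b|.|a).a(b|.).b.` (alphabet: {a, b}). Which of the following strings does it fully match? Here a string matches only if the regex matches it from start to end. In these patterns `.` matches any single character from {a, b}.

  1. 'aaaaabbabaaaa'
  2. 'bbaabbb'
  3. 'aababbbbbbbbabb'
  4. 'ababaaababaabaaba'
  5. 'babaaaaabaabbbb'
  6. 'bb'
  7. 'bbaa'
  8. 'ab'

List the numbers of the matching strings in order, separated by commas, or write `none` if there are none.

1 → no match
2 → no match
3 → no match
4 → no match
5 → no match
6 → no match
7 → no match
8 → no match

none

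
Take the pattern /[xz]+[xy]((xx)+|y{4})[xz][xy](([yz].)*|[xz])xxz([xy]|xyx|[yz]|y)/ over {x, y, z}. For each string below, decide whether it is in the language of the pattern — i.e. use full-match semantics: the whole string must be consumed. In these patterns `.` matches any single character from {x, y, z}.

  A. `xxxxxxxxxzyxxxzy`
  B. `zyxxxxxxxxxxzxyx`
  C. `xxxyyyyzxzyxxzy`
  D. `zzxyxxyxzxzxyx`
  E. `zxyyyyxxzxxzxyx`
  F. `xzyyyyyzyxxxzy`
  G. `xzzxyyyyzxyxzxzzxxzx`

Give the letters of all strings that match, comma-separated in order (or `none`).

A → match
B → match
C → match
D → no match
E → match
F → match
G → match

A, B, C, E, F, G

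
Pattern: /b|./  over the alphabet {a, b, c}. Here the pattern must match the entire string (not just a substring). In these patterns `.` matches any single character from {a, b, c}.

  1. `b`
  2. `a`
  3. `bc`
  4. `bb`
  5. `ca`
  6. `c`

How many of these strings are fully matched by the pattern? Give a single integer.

3

1 → match
2 → match
3 → no match
4 → no match
5 → no match
6 → match
Total matched: 3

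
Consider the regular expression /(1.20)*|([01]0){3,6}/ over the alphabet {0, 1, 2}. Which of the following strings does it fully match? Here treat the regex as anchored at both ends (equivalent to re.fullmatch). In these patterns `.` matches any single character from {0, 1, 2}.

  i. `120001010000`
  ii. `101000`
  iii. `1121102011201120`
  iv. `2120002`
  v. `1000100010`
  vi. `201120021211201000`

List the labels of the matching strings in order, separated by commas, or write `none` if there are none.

i. `120001010000` → no match
ii. `101000` → match
iii → no match
iv. `2120002` → no match
v. `1000100010` → match
vi → no match

ii, v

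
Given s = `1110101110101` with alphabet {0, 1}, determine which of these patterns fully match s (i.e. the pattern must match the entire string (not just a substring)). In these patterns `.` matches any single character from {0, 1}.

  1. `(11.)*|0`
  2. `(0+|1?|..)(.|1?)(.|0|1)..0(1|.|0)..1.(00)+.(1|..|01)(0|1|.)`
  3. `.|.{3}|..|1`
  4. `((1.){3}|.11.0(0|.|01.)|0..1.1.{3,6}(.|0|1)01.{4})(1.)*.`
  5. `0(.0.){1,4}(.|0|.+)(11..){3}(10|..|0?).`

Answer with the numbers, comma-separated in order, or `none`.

1 → no match
2 → no match
3 → no match
4 → match
5 → no match — must start with `0`

4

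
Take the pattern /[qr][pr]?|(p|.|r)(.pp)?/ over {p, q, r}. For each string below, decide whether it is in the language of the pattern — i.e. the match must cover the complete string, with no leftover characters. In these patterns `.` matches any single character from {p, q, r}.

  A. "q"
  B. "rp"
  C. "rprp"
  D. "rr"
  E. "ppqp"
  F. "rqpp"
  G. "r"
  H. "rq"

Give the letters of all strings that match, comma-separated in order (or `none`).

A, B, D, F, G

A. "q" → match
B. "rp" → match
C. "rprp" → no match
D. "rr" → match
E. "ppqp" → no match
F. "rqpp" → match
G. "r" → match
H. "rq" → no match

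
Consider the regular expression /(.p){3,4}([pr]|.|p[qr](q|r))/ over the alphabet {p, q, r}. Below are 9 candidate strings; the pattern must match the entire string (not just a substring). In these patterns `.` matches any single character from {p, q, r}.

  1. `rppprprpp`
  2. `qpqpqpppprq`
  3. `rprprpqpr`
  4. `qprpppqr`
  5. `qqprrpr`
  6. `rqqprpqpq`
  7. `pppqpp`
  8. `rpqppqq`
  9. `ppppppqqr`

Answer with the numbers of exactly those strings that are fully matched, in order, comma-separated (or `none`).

1, 2, 3

1. `rppprprpp` → match
2. `qpqpqpppprq` → match
3. `rprprpqpr` → match
4. `qprpppqr` → no match
5. `qqprrpr` → no match
6. `rqqprpqpq` → no match
7. `pppqpp` → no match
8. `rpqppqq` → no match
9. `ppppppqqr` → no match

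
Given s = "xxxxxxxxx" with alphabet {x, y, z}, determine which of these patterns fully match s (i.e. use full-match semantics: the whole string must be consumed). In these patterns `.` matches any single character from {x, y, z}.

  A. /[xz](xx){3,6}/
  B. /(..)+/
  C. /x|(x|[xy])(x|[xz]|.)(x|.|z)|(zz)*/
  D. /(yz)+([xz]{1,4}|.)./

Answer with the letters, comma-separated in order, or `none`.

A

A → match
B → no match
C → no match
D → no match — must start with "yz"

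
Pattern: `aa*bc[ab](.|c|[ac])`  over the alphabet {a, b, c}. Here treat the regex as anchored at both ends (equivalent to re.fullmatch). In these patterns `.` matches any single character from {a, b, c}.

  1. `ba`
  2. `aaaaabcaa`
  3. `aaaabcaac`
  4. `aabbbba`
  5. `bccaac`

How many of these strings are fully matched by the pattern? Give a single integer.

1. `ba` → no match — must start with `a`
2. `aaaaabcaa` → match
3. `aaaabcaac` → no match
4. `aabbbba` → no match
5. `bccaac` → no match — must start with `a`
Total matched: 1

1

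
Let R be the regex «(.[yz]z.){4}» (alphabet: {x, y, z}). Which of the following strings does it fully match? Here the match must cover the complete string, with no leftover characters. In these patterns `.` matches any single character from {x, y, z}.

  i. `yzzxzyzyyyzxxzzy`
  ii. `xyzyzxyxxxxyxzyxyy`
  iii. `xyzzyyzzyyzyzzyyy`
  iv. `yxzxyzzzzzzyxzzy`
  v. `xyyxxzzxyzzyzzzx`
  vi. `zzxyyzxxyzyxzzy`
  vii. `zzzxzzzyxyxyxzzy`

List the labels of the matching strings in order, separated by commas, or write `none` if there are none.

i

i → match
ii → no match
iii → no match
iv → no match
v → no match
vi → no match
vii → no match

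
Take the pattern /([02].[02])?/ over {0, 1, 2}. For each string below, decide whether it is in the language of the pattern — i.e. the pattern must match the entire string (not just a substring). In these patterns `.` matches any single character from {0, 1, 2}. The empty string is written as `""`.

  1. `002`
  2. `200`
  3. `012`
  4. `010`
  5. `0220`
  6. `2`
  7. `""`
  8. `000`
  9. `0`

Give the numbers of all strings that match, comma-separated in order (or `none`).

1. `002` → match
2. `200` → match
3. `012` → match
4. `010` → match
5. `0220` → no match
6. `2` → no match
7. `""` → match
8. `000` → match
9. `0` → no match

1, 2, 3, 4, 7, 8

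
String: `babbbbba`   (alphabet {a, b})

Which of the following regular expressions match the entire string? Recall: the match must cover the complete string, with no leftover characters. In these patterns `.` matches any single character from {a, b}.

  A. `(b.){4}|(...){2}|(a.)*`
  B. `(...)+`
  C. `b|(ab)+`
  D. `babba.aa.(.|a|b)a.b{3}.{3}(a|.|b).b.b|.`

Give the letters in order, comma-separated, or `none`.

A → match
B → no match
C → no match
D → no match

A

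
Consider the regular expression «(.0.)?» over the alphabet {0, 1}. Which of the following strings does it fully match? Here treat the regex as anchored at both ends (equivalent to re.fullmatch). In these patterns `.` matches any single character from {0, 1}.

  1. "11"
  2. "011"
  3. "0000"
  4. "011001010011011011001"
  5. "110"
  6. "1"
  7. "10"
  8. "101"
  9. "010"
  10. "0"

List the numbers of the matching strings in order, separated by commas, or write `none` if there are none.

8

1 → no match
2 → no match
3 → no match
4 → no match
5 → no match
6 → no match
7 → no match
8 → match
9 → no match
10 → no match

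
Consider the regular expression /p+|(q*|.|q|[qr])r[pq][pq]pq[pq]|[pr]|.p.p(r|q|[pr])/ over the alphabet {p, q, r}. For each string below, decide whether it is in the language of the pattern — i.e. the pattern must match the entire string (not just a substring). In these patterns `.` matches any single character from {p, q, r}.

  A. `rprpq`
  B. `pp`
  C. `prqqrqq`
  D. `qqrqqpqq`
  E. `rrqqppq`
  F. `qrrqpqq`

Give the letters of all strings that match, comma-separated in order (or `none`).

A, B, D

A → match
B → match
C → no match
D → match
E → no match
F → no match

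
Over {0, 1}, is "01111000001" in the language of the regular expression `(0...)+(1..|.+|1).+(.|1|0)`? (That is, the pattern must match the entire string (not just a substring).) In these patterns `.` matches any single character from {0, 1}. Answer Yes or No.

Yes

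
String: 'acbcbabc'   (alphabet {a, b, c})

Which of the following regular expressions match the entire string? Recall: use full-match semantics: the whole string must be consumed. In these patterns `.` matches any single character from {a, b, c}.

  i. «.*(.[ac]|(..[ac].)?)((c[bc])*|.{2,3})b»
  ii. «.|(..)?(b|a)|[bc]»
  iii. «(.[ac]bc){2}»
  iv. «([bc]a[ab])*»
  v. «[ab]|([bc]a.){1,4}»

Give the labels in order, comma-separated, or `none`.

iii

i → no match — must end with 'b'
ii → no match
iii → match
iv → no match
v → no match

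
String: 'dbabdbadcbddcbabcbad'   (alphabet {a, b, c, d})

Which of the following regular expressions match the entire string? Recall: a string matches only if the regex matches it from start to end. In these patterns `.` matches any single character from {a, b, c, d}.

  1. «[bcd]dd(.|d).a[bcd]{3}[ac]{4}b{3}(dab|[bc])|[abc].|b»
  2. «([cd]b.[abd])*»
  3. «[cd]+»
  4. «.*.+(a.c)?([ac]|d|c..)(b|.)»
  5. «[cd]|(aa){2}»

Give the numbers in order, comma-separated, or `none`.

2, 4

1 → no match
2 → match
3 → no match
4 → match
5 → no match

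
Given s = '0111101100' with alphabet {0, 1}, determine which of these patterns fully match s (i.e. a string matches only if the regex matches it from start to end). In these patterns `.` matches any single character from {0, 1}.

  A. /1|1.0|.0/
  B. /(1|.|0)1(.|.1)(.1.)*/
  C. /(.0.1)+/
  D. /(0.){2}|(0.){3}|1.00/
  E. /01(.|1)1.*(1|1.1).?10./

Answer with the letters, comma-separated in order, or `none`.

A → no match
B → no match
C → no match — must end with '1'
D → no match
E → match

E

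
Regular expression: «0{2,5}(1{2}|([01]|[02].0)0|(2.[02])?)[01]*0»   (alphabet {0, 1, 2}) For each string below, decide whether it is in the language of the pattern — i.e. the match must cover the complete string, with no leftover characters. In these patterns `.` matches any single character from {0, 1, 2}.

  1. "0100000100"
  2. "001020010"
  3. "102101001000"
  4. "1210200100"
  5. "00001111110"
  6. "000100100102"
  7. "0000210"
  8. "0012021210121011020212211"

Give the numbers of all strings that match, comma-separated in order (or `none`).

5

1 → no match
2 → no match
3 → no match — must start with "0"
4 → no match — must start with "0"
5 → match
6 → no match — must end with "0"
7 → no match
8 → no match — must end with "0"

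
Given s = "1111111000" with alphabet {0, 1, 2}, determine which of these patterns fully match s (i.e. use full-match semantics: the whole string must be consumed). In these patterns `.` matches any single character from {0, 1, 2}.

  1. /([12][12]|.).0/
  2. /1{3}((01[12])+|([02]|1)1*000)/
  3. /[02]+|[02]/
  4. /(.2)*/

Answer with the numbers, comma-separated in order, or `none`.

1 → no match
2 → match
3 → no match
4 → no match

2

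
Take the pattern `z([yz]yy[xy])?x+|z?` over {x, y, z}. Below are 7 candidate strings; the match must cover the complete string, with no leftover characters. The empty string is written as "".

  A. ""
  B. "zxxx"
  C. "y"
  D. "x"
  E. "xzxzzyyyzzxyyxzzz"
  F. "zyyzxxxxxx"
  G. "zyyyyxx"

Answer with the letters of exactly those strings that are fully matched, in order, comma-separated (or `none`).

A, B, G

A → match
B → match
C → no match
D → no match
E → no match
F → no match
G → match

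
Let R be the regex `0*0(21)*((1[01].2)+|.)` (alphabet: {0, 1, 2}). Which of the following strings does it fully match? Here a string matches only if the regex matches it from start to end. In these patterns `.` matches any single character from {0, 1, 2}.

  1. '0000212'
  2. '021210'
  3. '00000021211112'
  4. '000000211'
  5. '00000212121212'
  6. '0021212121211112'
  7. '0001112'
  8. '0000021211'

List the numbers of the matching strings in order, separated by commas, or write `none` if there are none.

1, 2, 3, 4, 5, 6, 7, 8

1 → match
2 → match
3 → match
4 → match
5 → match
6 → match
7 → match
8 → match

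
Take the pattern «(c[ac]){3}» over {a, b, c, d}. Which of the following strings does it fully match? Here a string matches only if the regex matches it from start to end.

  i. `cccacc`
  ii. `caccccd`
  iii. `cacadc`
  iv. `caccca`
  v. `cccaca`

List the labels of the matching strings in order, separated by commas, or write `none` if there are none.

i, iv, v

i → match
ii → no match
iii → no match
iv → match
v → match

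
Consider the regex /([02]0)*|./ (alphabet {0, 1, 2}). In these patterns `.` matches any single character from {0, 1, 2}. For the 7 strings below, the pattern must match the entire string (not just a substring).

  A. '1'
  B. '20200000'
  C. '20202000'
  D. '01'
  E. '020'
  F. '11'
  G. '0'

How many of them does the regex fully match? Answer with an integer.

A → match
B → match
C → match
D → no match
E → no match
F → no match
G → match
Total matched: 4

4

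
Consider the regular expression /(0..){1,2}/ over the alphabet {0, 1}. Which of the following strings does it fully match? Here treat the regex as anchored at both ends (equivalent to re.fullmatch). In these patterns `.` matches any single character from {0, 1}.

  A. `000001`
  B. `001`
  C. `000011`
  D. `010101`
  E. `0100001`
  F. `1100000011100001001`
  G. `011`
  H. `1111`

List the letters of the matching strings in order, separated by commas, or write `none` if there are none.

A, B, C, G

A → match
B → match
C → match
D → no match
E → no match
F → no match — must start with `0`
G → match
H → no match — must start with `0`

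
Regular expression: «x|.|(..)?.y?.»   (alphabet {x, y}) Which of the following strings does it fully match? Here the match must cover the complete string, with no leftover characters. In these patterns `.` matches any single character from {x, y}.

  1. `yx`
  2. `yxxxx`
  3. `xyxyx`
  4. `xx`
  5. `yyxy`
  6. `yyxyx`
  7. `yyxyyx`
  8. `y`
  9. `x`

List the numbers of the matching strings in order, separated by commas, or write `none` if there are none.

1, 3, 4, 5, 6, 8, 9

1. `yx` → match
2. `yxxxx` → no match
3. `xyxyx` → match
4. `xx` → match
5. `yyxy` → match
6. `yyxyx` → match
7. `yyxyyx` → no match
8. `y` → match
9. `x` → match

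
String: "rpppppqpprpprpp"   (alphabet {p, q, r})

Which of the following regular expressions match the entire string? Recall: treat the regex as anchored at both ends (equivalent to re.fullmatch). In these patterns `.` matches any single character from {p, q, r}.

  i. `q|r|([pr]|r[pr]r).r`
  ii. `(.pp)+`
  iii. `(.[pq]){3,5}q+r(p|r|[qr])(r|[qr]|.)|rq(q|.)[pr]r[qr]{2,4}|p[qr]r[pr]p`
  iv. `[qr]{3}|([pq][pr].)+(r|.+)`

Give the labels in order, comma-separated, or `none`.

ii

i → no match
ii → match
iii → no match
iv → no match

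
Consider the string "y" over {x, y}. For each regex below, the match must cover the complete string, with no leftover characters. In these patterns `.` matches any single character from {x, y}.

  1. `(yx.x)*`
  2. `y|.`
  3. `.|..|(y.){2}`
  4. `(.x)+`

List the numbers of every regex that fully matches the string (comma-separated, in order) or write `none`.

1 → no match
2 → match
3 → match
4 → no match — must end with "x"

2, 3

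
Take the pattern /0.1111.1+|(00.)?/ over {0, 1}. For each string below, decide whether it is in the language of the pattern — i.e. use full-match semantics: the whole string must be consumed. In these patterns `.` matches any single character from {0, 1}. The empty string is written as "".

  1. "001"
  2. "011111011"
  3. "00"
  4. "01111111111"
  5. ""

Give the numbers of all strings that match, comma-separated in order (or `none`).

1, 2, 4, 5

1 → match
2 → match
3 → no match
4 → match
5 → match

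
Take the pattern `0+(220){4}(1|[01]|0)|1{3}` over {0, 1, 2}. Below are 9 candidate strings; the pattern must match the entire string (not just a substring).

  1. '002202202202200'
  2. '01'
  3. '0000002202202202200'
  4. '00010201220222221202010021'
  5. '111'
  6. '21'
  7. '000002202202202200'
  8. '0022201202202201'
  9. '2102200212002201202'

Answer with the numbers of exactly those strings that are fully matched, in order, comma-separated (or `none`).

1 → match
2 → no match
3 → match
4 → no match
5 → match
6 → no match
7 → match
8 → no match
9 → no match

1, 3, 5, 7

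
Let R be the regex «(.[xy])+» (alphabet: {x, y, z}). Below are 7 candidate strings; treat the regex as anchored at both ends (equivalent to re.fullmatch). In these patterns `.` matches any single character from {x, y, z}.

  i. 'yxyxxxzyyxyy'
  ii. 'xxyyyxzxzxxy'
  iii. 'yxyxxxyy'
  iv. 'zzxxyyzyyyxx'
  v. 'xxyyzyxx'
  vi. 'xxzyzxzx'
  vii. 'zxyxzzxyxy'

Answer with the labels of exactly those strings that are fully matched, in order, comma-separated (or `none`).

i, ii, iii, v, vi

i → match
ii → match
iii → match
iv → no match
v → match
vi → match
vii → no match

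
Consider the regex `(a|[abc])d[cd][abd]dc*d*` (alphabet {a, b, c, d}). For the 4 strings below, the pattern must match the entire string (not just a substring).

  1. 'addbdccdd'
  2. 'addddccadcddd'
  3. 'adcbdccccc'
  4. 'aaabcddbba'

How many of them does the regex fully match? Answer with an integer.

1 → match
2 → no match
3 → match
4 → no match
Total matched: 2

2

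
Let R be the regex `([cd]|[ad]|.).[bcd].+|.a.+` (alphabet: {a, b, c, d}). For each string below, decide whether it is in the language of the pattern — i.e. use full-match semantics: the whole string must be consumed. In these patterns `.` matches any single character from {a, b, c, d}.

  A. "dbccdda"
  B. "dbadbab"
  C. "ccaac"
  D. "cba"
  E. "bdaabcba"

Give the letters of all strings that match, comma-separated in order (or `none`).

A

A → match
B → no match
C → no match
D → no match
E → no match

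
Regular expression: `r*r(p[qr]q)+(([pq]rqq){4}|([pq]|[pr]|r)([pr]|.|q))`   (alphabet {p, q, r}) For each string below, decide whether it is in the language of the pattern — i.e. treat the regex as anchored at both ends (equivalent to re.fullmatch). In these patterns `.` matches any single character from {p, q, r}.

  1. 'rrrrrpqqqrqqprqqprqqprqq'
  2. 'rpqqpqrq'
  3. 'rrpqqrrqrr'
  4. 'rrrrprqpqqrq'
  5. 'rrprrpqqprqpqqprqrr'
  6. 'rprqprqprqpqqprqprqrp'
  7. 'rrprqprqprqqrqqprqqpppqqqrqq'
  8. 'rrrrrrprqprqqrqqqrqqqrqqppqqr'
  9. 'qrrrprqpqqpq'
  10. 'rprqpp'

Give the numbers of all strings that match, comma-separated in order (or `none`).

1, 4, 6, 10

1 → match
2 → no match
3 → no match
4 → match
5 → no match
6 → match
7 → no match
8 → no match
9 → no match
10 → match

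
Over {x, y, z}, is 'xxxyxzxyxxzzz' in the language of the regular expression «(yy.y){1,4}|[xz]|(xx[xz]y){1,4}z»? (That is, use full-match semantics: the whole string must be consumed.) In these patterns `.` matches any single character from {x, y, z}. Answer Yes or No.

No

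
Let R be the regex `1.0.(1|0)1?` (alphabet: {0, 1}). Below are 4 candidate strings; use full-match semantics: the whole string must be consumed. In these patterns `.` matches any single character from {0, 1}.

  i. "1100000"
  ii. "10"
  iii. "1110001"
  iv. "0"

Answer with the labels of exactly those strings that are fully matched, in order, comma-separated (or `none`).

i → no match
ii → no match
iii → no match
iv → no match — must start with "1"

none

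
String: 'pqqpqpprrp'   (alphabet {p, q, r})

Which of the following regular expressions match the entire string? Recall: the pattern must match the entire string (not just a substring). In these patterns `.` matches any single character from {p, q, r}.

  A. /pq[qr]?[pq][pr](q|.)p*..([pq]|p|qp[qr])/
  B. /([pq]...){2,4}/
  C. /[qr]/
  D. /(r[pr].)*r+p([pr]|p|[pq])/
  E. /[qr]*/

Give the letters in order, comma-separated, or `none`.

A → match
B → no match
C → no match
D → no match
E → no match

A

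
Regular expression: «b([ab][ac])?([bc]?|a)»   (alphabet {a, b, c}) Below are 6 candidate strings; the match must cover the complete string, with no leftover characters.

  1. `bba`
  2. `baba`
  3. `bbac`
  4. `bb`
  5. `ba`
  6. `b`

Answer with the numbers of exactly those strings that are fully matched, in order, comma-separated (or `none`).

1, 3, 4, 5, 6

1 → match
2 → no match
3 → match
4 → match
5 → match
6 → match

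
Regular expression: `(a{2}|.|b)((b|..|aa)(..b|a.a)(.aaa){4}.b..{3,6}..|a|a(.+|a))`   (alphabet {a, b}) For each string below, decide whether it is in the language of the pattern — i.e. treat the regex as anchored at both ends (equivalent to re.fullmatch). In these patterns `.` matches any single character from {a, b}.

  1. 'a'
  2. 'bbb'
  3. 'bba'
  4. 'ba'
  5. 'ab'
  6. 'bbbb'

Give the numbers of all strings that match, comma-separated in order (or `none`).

4

1 → no match
2 → no match
3 → no match
4 → match
5 → no match
6 → no match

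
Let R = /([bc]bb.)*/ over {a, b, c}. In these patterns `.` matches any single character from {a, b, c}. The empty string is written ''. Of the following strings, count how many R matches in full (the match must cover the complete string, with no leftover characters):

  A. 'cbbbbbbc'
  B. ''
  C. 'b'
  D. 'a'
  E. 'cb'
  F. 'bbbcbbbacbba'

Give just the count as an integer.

A → match
B → match
C → no match
D → no match
E → no match
F → match
Total matched: 3

3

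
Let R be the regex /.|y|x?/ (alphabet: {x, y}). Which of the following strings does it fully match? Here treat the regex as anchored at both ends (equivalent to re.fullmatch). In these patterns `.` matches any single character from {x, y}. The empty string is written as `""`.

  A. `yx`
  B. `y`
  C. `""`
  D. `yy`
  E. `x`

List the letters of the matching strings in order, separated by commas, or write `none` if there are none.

A → no match
B → match
C → match
D → no match
E → match

B, C, E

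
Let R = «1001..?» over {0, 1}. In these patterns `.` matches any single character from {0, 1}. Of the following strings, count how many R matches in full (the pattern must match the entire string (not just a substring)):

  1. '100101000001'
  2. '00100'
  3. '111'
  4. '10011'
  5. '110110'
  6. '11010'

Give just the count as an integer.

1

1. '100101000001' → no match
2. '00100' → no match — must start with '1001'
3. '111' → no match — must start with '1001'
4. '10011' → match
5. '110110' → no match — must start with '1001'
6. '11010' → no match — must start with '1001'
Total matched: 1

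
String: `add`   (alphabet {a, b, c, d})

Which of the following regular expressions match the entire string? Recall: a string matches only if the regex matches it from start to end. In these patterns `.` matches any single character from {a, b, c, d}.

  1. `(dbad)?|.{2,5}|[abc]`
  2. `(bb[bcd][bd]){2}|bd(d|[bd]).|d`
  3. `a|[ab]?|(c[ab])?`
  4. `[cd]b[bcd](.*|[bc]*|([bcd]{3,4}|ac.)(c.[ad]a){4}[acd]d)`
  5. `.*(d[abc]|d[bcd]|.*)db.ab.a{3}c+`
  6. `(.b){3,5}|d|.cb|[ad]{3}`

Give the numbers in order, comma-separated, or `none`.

1, 6

1 → match
2 → no match
3 → no match
4 → no match
5 → no match — must end with `c`
6 → match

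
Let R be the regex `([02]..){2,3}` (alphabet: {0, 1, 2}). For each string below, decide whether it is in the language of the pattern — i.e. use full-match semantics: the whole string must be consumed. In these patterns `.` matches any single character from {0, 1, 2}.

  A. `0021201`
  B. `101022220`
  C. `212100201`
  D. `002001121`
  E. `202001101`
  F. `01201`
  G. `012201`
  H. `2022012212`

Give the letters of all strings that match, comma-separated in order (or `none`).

A → no match
B → no match
C → no match
D → no match
E → no match
F → no match
G → match
H → no match

G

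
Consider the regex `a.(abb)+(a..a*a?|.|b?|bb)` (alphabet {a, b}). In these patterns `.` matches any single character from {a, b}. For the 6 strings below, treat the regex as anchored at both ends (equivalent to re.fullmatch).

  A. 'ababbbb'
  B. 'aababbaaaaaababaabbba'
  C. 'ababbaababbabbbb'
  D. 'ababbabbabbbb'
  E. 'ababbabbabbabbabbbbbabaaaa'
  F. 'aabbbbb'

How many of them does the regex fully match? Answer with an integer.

A. 'ababbbb' → match
B → no match
C → no match
D → match
E → no match
F. 'aabbbbb' → no match
Total matched: 2

2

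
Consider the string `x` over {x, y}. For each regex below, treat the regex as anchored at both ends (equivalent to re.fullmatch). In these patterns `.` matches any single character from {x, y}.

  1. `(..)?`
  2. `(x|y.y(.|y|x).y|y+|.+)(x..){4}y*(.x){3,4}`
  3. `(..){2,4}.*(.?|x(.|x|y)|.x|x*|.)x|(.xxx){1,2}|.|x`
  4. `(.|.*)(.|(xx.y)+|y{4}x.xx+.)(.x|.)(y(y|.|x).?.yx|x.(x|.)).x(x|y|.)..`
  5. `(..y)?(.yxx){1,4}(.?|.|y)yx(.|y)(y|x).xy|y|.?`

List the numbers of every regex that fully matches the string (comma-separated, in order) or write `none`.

3, 5

1 → no match
2 → no match
3 → match
4 → no match
5 → match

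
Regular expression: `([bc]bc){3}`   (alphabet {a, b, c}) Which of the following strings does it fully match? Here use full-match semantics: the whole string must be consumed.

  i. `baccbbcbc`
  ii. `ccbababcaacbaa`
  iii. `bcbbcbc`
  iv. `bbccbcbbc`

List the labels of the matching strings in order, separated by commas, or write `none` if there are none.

iv

i → no match
ii → no match — must end with `bc`
iii → no match
iv → match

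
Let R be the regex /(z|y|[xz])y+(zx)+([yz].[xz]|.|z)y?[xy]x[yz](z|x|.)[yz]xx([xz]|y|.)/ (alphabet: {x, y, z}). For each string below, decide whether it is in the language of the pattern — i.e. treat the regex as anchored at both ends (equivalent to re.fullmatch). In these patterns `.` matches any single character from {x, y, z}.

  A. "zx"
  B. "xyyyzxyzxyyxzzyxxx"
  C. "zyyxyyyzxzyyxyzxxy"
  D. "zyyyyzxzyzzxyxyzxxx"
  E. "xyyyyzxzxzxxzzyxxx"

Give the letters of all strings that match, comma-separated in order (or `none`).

B, E

A → no match
B → match
C → no match
D → no match
E → match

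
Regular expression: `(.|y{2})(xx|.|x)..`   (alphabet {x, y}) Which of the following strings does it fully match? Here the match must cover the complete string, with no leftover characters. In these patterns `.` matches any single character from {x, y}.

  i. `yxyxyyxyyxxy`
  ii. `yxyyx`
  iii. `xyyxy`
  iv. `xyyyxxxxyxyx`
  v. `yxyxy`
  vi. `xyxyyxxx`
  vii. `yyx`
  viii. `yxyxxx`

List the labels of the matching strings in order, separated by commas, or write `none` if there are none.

i. `yxyxyyxyyxxy` → no match
ii. `yxyyx` → no match
iii. `xyyxy` → no match
iv. `xyyyxxxxyxyx` → no match
v. `yxyxy` → no match
vi. `xyxyyxxx` → no match
vii. `yyx` → no match
viii. `yxyxxx` → no match

none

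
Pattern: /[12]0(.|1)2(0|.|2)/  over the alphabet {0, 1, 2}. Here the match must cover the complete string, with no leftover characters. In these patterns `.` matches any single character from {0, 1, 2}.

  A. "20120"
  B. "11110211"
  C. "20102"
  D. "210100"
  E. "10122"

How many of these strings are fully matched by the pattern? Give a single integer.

2

A → match
B → no match
C → no match
D → no match
E → match
Total matched: 2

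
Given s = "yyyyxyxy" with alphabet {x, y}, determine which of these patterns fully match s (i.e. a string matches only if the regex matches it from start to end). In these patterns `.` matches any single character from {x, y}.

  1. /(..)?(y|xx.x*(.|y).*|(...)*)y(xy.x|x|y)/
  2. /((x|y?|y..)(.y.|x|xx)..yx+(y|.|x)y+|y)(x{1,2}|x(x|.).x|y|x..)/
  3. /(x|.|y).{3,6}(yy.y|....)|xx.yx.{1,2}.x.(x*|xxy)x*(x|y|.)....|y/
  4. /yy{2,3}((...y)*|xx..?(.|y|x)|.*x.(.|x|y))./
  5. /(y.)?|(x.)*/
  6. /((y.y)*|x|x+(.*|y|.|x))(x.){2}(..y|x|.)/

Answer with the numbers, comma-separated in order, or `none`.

1 → no match
2 → no match
3 → match
4 → match
5 → no match
6 → no match

3, 4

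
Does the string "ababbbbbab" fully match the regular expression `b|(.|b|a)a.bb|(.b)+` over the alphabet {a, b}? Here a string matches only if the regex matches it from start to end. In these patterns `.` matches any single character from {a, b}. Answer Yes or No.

Yes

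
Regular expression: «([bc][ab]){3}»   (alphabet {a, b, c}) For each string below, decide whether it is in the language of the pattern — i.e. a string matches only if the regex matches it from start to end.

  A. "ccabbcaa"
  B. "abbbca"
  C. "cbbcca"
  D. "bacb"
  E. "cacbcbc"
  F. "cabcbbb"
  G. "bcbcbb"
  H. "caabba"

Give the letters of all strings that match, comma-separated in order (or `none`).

A → no match
B → no match
C → no match
D → no match
E → no match
F → no match
G → no match
H → no match

none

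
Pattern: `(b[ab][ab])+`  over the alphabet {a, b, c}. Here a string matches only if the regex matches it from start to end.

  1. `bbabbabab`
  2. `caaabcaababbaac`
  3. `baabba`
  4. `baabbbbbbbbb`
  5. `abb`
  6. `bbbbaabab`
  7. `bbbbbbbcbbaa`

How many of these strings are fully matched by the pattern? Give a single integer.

1. `bbabbabab` → match
2 → no match — must start with `b`
3. `baabba` → match
4. `baabbbbbbbbb` → match
5. `abb` → no match — must start with `b`
6. `bbbbaabab` → match
7. `bbbbbbbcbbaa` → no match
Total matched: 4

4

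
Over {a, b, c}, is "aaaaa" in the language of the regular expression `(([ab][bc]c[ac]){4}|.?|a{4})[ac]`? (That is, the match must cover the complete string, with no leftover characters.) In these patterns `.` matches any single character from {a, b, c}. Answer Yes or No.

Yes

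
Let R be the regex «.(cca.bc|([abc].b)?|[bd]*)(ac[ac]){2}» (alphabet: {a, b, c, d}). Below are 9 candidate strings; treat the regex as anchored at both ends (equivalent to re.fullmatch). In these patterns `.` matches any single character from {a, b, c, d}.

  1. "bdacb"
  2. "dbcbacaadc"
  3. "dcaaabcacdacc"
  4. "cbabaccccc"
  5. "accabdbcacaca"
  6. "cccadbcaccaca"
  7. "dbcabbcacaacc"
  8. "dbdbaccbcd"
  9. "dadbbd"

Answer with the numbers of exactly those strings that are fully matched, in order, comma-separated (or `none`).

6

1 → no match
2 → no match
3 → no match
4 → no match
5 → no match
6 → match
7 → no match
8 → no match
9 → no match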